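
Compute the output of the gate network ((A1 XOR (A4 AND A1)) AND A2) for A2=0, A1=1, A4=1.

Substituting: ((1 XOR (1 AND 1)) AND 0)
= 0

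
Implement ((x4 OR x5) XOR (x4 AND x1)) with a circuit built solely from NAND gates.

((((x4 NAND x4) NAND (x5 NAND x5)) NAND (((x4 NAND x4) NAND (x5 NAND x5)) NAND ((x4 NAND x1) NAND (x4 NAND x1)))) NAND (((x4 NAND x1) NAND (x4 NAND x1)) NAND (((x4 NAND x4) NAND (x5 NAND x5)) NAND ((x4 NAND x1) NAND (x4 NAND x1)))))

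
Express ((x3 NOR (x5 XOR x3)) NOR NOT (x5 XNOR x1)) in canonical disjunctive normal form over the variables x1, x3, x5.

(NOT x1 AND x3 AND NOT x5) OR (x1 AND NOT x3 AND x5) OR (x1 AND x3 AND x5)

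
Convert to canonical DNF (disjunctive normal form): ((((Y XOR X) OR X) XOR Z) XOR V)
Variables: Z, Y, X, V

(NOT Z AND NOT Y AND NOT X AND V) OR (NOT Z AND NOT Y AND X AND NOT V) OR (NOT Z AND Y AND NOT X AND NOT V) OR (NOT Z AND Y AND X AND NOT V) OR (Z AND NOT Y AND NOT X AND NOT V) OR (Z AND NOT Y AND X AND V) OR (Z AND Y AND NOT X AND V) OR (Z AND Y AND X AND V)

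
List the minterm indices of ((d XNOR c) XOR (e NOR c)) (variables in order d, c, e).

Σm(1, 4, 6, 7) = (NOT d AND NOT c AND e) OR (d AND NOT c AND NOT e) OR (d AND c AND NOT e) OR (d AND c AND e)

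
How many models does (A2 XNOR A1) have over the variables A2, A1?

Satisfying assignments: (0,0), (1,1)
Count: 2 out of 4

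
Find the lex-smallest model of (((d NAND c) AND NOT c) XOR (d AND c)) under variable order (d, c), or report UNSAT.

d=0, c=0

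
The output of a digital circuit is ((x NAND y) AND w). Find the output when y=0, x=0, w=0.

Substituting: ((0 NAND 0) AND 0)
= 0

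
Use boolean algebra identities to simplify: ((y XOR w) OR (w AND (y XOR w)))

By absorption (E OR (E AND v) = E):
= (y XOR w)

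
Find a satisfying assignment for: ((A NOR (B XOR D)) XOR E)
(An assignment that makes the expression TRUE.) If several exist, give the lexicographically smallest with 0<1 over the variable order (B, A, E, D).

B=0, A=0, E=0, D=0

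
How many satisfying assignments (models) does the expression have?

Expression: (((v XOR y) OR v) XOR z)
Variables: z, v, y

Satisfying assignments: (0,0,1), (0,1,0), (0,1,1), (1,0,0)
Count: 4 out of 8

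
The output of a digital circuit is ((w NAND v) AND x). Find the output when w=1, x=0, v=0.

Substituting: ((1 NAND 0) AND 0)
= 0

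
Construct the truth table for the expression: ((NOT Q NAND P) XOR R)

R | P | Q | Output
------------------
0 | 0 | 0 | 1
0 | 0 | 1 | 1
0 | 1 | 0 | 0
0 | 1 | 1 | 1
1 | 0 | 0 | 0
1 | 0 | 1 | 0
1 | 1 | 0 | 1
1 | 1 | 1 | 0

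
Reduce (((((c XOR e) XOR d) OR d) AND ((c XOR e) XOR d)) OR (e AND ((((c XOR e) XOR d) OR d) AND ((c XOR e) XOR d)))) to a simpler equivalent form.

By absorption (E OR (E AND v) = E) then absorption (E AND (E OR v) = E):
= ((c XOR e) XOR d)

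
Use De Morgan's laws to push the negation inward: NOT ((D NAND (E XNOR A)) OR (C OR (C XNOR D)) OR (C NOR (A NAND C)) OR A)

NOT (D NAND (E XNOR A)) AND NOT (C OR (C XNOR D)) AND NOT (C NOR (A NAND C)) AND NOT A
De Morgan's: NOT(OR of terms) = AND of negations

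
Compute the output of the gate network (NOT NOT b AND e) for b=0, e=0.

Substituting: (NOT NOT 0 AND 0)
= 0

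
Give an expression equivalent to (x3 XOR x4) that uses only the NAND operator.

((x3 NAND (x3 NAND x4)) NAND (x4 NAND (x3 NAND x4)))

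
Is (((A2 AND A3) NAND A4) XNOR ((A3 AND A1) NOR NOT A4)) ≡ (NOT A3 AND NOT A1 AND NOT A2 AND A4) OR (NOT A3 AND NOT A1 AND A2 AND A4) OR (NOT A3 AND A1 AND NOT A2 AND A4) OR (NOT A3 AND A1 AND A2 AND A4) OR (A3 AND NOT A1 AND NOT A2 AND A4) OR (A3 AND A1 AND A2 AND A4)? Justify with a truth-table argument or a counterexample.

Yes, they are equivalent — the two output columns agree on all 16 assignments:
A3 | A1 | A2 | A4 | Expression 1 | Expression 2
-----------------------------------------------
0 | 0 | 0 | 0 | 0 | 0
0 | 0 | 0 | 1 | 1 | 1
0 | 0 | 1 | 0 | 0 | 0
0 | 0 | 1 | 1 | 1 | 1
0 | 1 | 0 | 0 | 0 | 0
0 | 1 | 0 | 1 | 1 | 1
0 | 1 | 1 | 0 | 0 | 0
0 | 1 | 1 | 1 | 1 | 1
1 | 0 | 0 | 0 | 0 | 0
1 | 0 | 0 | 1 | 1 | 1
1 | 0 | 1 | 0 | 0 | 0
1 | 0 | 1 | 1 | 0 | 0
1 | 1 | 0 | 0 | 0 | 0
1 | 1 | 0 | 1 | 0 | 0
1 | 1 | 1 | 0 | 0 | 0
1 | 1 | 1 | 1 | 1 | 1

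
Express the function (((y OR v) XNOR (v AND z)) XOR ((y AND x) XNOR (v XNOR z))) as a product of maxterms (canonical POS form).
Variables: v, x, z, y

ΠM(1, 2, 6, 7, 13, 15) = (v OR x OR z OR NOT y) AND (v OR x OR NOT z OR y) AND (v OR NOT x OR NOT z OR y) AND (v OR NOT x OR NOT z OR NOT y) AND (NOT v OR NOT x OR z OR NOT y) AND (NOT v OR NOT x OR NOT z OR NOT y)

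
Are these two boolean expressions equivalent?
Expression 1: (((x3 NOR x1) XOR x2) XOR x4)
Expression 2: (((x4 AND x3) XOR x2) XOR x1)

No. Counterexample: with x2=0, x3=0, x4=0, x1=0, Expression 1 = 1 but Expression 2 = 0.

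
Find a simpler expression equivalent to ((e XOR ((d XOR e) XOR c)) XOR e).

By XOR self-cancellation ((E XOR v) XOR v = E):
= ((d XOR e) XOR c)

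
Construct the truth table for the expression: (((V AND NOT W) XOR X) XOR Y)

W | V | X | Y | Output
----------------------
0 | 0 | 0 | 0 | 0
0 | 0 | 0 | 1 | 1
0 | 0 | 1 | 0 | 1
0 | 0 | 1 | 1 | 0
0 | 1 | 0 | 0 | 1
0 | 1 | 0 | 1 | 0
0 | 1 | 1 | 0 | 0
0 | 1 | 1 | 1 | 1
1 | 0 | 0 | 0 | 0
1 | 0 | 0 | 1 | 1
1 | 0 | 1 | 0 | 1
1 | 0 | 1 | 1 | 0
1 | 1 | 0 | 0 | 0
1 | 1 | 0 | 1 | 1
1 | 1 | 1 | 0 | 1
1 | 1 | 1 | 1 | 0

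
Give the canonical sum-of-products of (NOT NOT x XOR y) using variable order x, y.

Σm(1, 2) = (NOT x AND y) OR (x AND NOT y)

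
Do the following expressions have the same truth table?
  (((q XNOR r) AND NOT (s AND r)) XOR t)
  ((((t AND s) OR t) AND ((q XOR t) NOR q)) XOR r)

No. Counterexample: with t=0, r=0, q=0, s=0, Expression 1 = 1 but Expression 2 = 0.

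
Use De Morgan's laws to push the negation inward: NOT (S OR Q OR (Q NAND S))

NOT S AND NOT Q AND NOT (Q NAND S)
De Morgan's: NOT(OR of terms) = AND of negations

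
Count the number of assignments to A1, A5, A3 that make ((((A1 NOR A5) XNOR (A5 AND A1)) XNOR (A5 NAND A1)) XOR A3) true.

Satisfying assignments: (0,0,1), (0,1,0), (1,0,0), (1,1,0)
Count: 4 out of 8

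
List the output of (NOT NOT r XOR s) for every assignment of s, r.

s | r | Output
--------------
0 | 0 | 0
0 | 1 | 1
1 | 0 | 1
1 | 1 | 0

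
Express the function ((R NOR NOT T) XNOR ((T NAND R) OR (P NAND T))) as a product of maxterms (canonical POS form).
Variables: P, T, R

ΠM(0, 1, 3, 4, 5) = (P OR T OR R) AND (P OR T OR NOT R) AND (P OR NOT T OR NOT R) AND (NOT P OR T OR R) AND (NOT P OR T OR NOT R)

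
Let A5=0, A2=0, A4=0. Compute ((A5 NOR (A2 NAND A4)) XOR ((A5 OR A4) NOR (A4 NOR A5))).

Substituting: ((0 NOR (0 NAND 0)) XOR ((0 OR 0) NOR (0 NOR 0)))
= 0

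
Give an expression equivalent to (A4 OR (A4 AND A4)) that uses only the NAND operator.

((A4 NAND A4) NAND (((A4 NAND A4) NAND (A4 NAND A4)) NAND ((A4 NAND A4) NAND (A4 NAND A4))))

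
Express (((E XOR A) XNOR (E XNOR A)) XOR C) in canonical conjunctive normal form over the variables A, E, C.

(A OR E OR C) AND (A OR NOT E OR C) AND (NOT A OR E OR C) AND (NOT A OR NOT E OR C)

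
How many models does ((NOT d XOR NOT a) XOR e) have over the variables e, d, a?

Satisfying assignments: (0,0,1), (0,1,0), (1,0,0), (1,1,1)
Count: 4 out of 8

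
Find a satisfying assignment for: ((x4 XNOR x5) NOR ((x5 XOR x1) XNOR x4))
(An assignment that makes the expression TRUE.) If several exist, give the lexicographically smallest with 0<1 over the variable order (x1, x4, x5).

x1=0, x4=0, x5=1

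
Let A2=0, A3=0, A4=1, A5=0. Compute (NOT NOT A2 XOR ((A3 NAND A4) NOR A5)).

Substituting: (NOT NOT 0 XOR ((0 NAND 1) NOR 0))
= 0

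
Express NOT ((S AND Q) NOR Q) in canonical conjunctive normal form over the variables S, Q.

(S OR Q) AND (NOT S OR Q)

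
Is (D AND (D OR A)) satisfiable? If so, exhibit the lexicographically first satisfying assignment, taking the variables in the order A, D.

A=0, D=1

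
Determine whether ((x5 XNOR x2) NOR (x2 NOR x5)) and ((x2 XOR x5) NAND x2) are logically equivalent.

No. Counterexample: with x2=0, x5=0, Expression 1 = 0 but Expression 2 = 1.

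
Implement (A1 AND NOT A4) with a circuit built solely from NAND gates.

((A1 NAND (A4 NAND A4)) NAND (A1 NAND (A4 NAND A4)))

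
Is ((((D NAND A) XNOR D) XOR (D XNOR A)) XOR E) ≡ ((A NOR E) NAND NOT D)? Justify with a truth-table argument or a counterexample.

No. Counterexample: with A=0, D=0, E=0, Expression 1 = 1 but Expression 2 = 0.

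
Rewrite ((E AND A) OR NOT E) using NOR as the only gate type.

((((E NOR E) NOR (A NOR A)) NOR (E NOR E)) NOR (((E NOR E) NOR (A NOR A)) NOR (E NOR E)))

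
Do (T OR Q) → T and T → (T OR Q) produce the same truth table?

No, Converse is not equivalent to original (counterexample: Q=1, T=0)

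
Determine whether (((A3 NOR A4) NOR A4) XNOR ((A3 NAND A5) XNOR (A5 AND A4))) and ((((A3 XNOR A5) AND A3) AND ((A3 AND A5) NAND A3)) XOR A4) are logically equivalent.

No. Counterexample: with A3=0, A5=0, A4=0, Expression 1 = 1 but Expression 2 = 0.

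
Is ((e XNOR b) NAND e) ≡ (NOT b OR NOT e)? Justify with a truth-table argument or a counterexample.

Yes, they are equivalent — the two output columns agree on all 4 assignments:
b | e | Expression 1 | Expression 2
-----------------------------------
0 | 0 | 1 | 1
0 | 1 | 1 | 1
1 | 0 | 1 | 1
1 | 1 | 0 | 0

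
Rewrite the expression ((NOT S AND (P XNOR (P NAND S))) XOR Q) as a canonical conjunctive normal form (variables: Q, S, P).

(Q OR S OR P) AND (Q OR NOT S OR P) AND (Q OR NOT S OR NOT P) AND (NOT Q OR S OR NOT P)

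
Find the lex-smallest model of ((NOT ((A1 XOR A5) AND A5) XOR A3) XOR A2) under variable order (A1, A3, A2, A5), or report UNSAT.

A1=0, A3=0, A2=0, A5=0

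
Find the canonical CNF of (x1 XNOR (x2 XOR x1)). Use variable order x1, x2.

(x1 OR NOT x2) AND (NOT x1 OR NOT x2)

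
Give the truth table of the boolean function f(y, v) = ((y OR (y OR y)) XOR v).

y | v | Output
--------------
0 | 0 | 0
0 | 1 | 1
1 | 0 | 1
1 | 1 | 0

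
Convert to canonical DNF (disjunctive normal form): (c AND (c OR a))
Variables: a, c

(NOT a AND c) OR (a AND c)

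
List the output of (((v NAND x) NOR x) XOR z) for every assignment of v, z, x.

v | z | x | Output
------------------
0 | 0 | 0 | 0
0 | 0 | 1 | 0
0 | 1 | 0 | 1
0 | 1 | 1 | 1
1 | 0 | 0 | 0
1 | 0 | 1 | 0
1 | 1 | 0 | 1
1 | 1 | 1 | 1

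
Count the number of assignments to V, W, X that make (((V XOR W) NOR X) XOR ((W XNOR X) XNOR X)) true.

Satisfying assignments: (0,0,0), (0,1,0), (0,1,1), (1,1,1)
Count: 4 out of 8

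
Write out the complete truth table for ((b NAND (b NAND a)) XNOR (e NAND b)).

e | b | a | Output
------------------
0 | 0 | 0 | 1
0 | 0 | 1 | 1
0 | 1 | 0 | 0
0 | 1 | 1 | 1
1 | 0 | 0 | 1
1 | 0 | 1 | 1
1 | 1 | 0 | 1
1 | 1 | 1 | 0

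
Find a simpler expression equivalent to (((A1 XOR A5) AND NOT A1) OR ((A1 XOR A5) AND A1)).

By distribution ((E AND v) OR (E AND NOT v) = E):
= (A1 XOR A5)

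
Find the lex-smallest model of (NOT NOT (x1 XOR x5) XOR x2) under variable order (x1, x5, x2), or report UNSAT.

x1=0, x5=0, x2=1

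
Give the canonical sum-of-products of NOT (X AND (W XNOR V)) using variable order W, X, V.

Σm(0, 1, 3, 4, 5, 6) = (NOT W AND NOT X AND NOT V) OR (NOT W AND NOT X AND V) OR (NOT W AND X AND V) OR (W AND NOT X AND NOT V) OR (W AND NOT X AND V) OR (W AND X AND NOT V)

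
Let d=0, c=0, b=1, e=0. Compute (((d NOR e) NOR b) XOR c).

Substituting: (((0 NOR 0) NOR 1) XOR 0)
= 0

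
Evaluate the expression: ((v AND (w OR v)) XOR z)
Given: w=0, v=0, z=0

Substituting: ((0 AND (0 OR 0)) XOR 0)
= 0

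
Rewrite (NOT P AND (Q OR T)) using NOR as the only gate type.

(((P NOR P) NOR (P NOR P)) NOR (((Q NOR T) NOR (Q NOR T)) NOR ((Q NOR T) NOR (Q NOR T))))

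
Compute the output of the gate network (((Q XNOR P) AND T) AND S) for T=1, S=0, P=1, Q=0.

Substituting: (((0 XNOR 1) AND 1) AND 0)
= 0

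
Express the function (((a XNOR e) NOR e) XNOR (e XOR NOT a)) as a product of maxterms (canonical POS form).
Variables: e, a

ΠM(0, 1, 3) = (e OR a) AND (e OR NOT a) AND (NOT e OR NOT a)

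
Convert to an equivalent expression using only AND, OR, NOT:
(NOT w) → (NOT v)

w OR (NOT v)
(Implication elimination: A → B = NOT A OR B)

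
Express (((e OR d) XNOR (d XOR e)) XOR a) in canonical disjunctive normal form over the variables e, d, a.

(NOT e AND NOT d AND NOT a) OR (NOT e AND d AND NOT a) OR (e AND NOT d AND NOT a) OR (e AND d AND a)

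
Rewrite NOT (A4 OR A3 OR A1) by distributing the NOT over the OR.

NOT A4 AND NOT A3 AND NOT A1
De Morgan's: NOT(OR of terms) = AND of negations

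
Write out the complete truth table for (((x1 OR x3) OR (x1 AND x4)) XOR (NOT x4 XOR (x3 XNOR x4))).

x1 | x3 | x4 | Output
---------------------
0 | 0 | 0 | 0
0 | 0 | 1 | 0
0 | 1 | 0 | 0
0 | 1 | 1 | 0
1 | 0 | 0 | 1
1 | 0 | 1 | 1
1 | 1 | 0 | 0
1 | 1 | 1 | 0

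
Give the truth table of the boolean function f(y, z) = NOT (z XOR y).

y | z | Output
--------------
0 | 0 | 1
0 | 1 | 0
1 | 0 | 0
1 | 1 | 1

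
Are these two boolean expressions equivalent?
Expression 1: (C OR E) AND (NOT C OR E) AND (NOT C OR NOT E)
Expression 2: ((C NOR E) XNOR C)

Yes, they are equivalent — the two output columns agree on all 4 assignments:
C | E | Expression 1 | Expression 2
-----------------------------------
0 | 0 | 0 | 0
0 | 1 | 1 | 1
1 | 0 | 0 | 0
1 | 1 | 0 | 0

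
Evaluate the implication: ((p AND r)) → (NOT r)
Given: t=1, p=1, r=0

Antecedent ((p AND r)) = 0; consequent (NOT r) = 1.
0 → 1 = 1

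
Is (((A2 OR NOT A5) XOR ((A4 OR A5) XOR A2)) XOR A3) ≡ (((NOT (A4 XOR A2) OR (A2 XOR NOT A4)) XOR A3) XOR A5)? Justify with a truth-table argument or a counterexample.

No. Counterexample: with A2=0, A3=0, A4=0, A5=1, Expression 1 = 1 but Expression 2 = 0.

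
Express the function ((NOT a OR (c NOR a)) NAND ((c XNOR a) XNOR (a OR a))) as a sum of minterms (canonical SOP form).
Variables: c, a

Σm(0, 1, 3) = (NOT c AND NOT a) OR (NOT c AND a) OR (c AND a)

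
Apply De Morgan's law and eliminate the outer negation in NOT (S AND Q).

NOT S OR NOT Q
De Morgan's: NOT(AND of terms) = OR of negations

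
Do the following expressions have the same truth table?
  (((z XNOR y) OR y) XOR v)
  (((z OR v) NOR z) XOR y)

No. Counterexample: with z=0, y=1, v=0, Expression 1 = 1 but Expression 2 = 0.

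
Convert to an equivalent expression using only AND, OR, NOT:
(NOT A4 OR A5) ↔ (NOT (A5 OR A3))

((NOT A4 OR A5) AND (NOT (A5 OR A3))) OR (NOT (NOT A4 OR A5) AND (A5 OR A3))
(Biconditional = both true or both false)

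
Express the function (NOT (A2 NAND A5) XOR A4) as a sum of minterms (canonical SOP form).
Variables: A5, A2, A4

Σm(1, 3, 5, 6) = (NOT A5 AND NOT A2 AND A4) OR (NOT A5 AND A2 AND A4) OR (A5 AND NOT A2 AND A4) OR (A5 AND A2 AND NOT A4)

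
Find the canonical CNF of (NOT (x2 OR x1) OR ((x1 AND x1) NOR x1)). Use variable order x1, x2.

(NOT x1 OR x2) AND (NOT x1 OR NOT x2)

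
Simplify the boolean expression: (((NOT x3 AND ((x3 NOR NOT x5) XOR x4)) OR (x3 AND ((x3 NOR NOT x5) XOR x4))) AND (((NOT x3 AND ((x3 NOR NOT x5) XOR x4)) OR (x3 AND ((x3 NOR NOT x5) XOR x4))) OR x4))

By absorption (E AND (E OR v) = E) then distribution ((E AND v) OR (E AND NOT v) = E):
= ((x3 NOR NOT x5) XOR x4)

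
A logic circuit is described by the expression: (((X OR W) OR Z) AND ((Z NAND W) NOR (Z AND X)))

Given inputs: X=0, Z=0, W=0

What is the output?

Substituting: (((0 OR 0) OR 0) AND ((0 NAND 0) NOR (0 AND 0)))
= 0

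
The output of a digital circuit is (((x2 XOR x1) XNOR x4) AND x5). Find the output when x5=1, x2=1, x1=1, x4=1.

Substituting: (((1 XOR 1) XNOR 1) AND 1)
= 0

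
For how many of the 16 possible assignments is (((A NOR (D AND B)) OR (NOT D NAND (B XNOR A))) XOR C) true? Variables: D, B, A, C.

Satisfying assignments: (0,0,0,0), (0,0,1,0), (0,1,0,0), (0,1,1,1), (1,0,0,0), (1,0,1,0), (1,1,0,0), (1,1,1,0)
Count: 8 out of 16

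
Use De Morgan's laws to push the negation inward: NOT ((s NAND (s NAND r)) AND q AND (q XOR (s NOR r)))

NOT (s NAND (s NAND r)) OR NOT q OR NOT (q XOR (s NOR r))
De Morgan's: NOT(AND of terms) = OR of negations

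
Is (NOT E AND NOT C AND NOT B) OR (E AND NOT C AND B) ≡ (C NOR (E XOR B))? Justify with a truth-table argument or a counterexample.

Yes, they are equivalent — the two output columns agree on all 8 assignments:
E | C | B | Expression 1 | Expression 2
---------------------------------------
0 | 0 | 0 | 1 | 1
0 | 0 | 1 | 0 | 0
0 | 1 | 0 | 0 | 0
0 | 1 | 1 | 0 | 0
1 | 0 | 0 | 0 | 0
1 | 0 | 1 | 1 | 1
1 | 1 | 0 | 0 | 0
1 | 1 | 1 | 0 | 0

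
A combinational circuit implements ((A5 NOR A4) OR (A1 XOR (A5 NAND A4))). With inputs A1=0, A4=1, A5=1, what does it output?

Substituting: ((1 NOR 1) OR (0 XOR (1 NAND 1)))
= 0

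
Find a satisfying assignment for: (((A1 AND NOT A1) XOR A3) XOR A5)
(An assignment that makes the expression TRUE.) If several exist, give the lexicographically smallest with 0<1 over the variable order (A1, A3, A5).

A1=0, A3=0, A5=1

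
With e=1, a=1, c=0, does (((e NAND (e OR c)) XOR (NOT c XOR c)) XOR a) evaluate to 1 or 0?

Substituting: (((1 NAND (1 OR 0)) XOR (NOT 0 XOR 0)) XOR 1)
= 0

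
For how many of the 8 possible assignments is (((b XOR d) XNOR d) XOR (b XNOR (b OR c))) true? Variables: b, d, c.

Satisfying assignments: (0,0,1), (0,1,1), (1,0,0), (1,0,1), (1,1,0), (1,1,1)
Count: 6 out of 8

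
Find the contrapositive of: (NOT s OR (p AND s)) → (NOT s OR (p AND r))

Contrapositive: NOT (NOT s OR (p AND r)) → NOT (NOT s OR (p AND s))
Note: A statement and its contrapositive are logically equivalent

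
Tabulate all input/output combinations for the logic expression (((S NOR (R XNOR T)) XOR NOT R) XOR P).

S | P | T | R | Output
----------------------
0 | 0 | 0 | 0 | 1
0 | 0 | 0 | 1 | 1
0 | 0 | 1 | 0 | 0
0 | 0 | 1 | 1 | 0
0 | 1 | 0 | 0 | 0
0 | 1 | 0 | 1 | 0
0 | 1 | 1 | 0 | 1
0 | 1 | 1 | 1 | 1
1 | 0 | 0 | 0 | 1
1 | 0 | 0 | 1 | 0
1 | 0 | 1 | 0 | 1
1 | 0 | 1 | 1 | 0
1 | 1 | 0 | 0 | 0
1 | 1 | 0 | 1 | 1
1 | 1 | 1 | 0 | 0
1 | 1 | 1 | 1 | 1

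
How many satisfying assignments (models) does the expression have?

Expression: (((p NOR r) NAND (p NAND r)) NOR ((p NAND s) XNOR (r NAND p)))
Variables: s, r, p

No assignment satisfies the expression.
Count: 0 out of 8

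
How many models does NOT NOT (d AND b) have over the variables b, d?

Satisfying assignments: (1,1)
Count: 1 out of 4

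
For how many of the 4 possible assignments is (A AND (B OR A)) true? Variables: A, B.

Satisfying assignments: (1,0), (1,1)
Count: 2 out of 4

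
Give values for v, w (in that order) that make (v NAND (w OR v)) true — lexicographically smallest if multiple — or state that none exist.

v=0, w=0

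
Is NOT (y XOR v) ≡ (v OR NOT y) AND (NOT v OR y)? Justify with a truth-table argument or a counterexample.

Yes, they are equivalent — the two output columns agree on all 4 assignments:
v | y | Expression 1 | Expression 2
-----------------------------------
0 | 0 | 1 | 1
0 | 1 | 0 | 0
1 | 0 | 0 | 0
1 | 1 | 1 | 1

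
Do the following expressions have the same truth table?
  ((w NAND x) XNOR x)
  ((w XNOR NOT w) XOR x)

No. Counterexample: with x=1, w=1, Expression 1 = 0 but Expression 2 = 1.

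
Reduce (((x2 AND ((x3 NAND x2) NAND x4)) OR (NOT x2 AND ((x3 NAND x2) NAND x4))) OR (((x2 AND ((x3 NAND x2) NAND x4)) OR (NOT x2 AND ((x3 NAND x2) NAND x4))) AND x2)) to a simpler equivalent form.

By absorption (E OR (E AND v) = E) then distribution ((E AND v) OR (E AND NOT v) = E):
= ((x3 NAND x2) NAND x4)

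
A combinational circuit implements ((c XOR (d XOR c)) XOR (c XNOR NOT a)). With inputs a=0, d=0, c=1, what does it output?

Substituting: ((1 XOR (0 XOR 1)) XOR (1 XNOR NOT 0))
= 1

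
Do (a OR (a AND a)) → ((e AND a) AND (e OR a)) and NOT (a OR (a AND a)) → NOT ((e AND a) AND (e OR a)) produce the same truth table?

No, Inverse is not equivalent to original (counterexample: a=1, e=0)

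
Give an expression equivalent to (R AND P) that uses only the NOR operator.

((R NOR R) NOR (P NOR P))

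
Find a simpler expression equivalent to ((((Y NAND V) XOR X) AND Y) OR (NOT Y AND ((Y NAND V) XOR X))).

By distribution ((E AND v) OR (E AND NOT v) = E):
= ((Y NAND V) XOR X)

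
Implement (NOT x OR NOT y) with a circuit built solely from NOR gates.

(((x NOR x) NOR (y NOR y)) NOR ((x NOR x) NOR (y NOR y)))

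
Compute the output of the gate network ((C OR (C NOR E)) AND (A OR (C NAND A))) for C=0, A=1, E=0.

Substituting: ((0 OR (0 NOR 0)) AND (1 OR (0 NAND 1)))
= 1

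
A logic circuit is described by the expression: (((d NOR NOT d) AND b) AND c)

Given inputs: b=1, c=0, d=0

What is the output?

Substituting: (((0 NOR NOT 0) AND 1) AND 0)
= 0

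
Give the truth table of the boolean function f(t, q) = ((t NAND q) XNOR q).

t | q | Output
--------------
0 | 0 | 0
0 | 1 | 1
1 | 0 | 0
1 | 1 | 0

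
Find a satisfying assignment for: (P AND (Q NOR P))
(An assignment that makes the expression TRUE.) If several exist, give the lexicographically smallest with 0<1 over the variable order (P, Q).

UNSATISFIABLE - no assignment makes this expression true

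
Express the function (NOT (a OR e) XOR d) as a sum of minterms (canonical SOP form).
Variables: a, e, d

Σm(0, 3, 5, 7) = (NOT a AND NOT e AND NOT d) OR (NOT a AND e AND d) OR (a AND NOT e AND d) OR (a AND e AND d)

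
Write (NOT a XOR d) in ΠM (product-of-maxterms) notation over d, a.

ΠM(1, 2) = (d OR NOT a) AND (NOT d OR a)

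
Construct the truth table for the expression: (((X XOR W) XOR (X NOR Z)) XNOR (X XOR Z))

W | X | Z | Output
------------------
0 | 0 | 0 | 0
0 | 0 | 1 | 0
0 | 1 | 0 | 1
0 | 1 | 1 | 0
1 | 0 | 0 | 1
1 | 0 | 1 | 1
1 | 1 | 0 | 0
1 | 1 | 1 | 1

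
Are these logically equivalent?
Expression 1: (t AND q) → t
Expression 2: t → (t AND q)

No, Converse is not equivalent to original (counterexample: t=1, q=0)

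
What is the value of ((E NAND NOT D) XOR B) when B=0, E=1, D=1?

Substituting: ((1 NAND NOT 1) XOR 0)
= 1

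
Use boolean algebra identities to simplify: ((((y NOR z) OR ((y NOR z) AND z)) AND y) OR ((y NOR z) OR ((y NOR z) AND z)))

By absorption (E OR (E AND v) = E) then absorption (E OR (E AND v) = E):
= (y NOR z)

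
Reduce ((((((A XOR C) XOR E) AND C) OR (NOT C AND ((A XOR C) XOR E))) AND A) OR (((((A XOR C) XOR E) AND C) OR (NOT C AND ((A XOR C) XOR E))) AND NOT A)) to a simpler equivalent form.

By distribution ((E AND v) OR (E AND NOT v) = E) then distribution ((E AND v) OR (E AND NOT v) = E):
= ((A XOR C) XOR E)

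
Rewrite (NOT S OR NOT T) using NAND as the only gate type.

(((S NAND S) NAND (S NAND S)) NAND ((T NAND T) NAND (T NAND T)))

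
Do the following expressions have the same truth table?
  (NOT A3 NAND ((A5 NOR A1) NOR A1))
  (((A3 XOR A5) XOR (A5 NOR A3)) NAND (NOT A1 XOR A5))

No. Counterexample: with A1=0, A5=0, A3=0, Expression 1 = 1 but Expression 2 = 0.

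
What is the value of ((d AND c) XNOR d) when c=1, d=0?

Substituting: ((0 AND 1) XNOR 0)
= 1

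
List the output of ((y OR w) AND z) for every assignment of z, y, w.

z | y | w | Output
------------------
0 | 0 | 0 | 0
0 | 0 | 1 | 0
0 | 1 | 0 | 0
0 | 1 | 1 | 0
1 | 0 | 0 | 0
1 | 0 | 1 | 1
1 | 1 | 0 | 1
1 | 1 | 1 | 1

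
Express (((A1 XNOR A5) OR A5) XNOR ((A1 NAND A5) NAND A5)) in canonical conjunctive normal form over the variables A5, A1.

(A5 OR NOT A1) AND (NOT A5 OR A1)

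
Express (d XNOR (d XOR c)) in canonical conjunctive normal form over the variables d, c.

(d OR NOT c) AND (NOT d OR NOT c)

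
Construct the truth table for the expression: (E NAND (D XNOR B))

E | B | D | Output
------------------
0 | 0 | 0 | 1
0 | 0 | 1 | 1
0 | 1 | 0 | 1
0 | 1 | 1 | 1
1 | 0 | 0 | 0
1 | 0 | 1 | 1
1 | 1 | 0 | 1
1 | 1 | 1 | 0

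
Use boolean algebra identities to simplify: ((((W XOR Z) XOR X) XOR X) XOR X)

By XOR self-cancellation ((E XOR v) XOR v = E):
= ((W XOR Z) XOR X)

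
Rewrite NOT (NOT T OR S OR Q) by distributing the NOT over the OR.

T AND NOT S AND NOT Q
De Morgan's: NOT(OR of terms) = AND of negations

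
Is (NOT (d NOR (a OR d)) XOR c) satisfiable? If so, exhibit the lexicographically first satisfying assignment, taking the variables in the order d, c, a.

d=0, c=0, a=1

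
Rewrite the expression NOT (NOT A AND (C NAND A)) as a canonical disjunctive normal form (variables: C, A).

(NOT C AND A) OR (C AND A)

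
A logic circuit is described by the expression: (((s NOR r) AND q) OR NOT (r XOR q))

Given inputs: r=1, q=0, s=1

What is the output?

Substituting: (((1 NOR 1) AND 0) OR NOT (1 XOR 0))
= 0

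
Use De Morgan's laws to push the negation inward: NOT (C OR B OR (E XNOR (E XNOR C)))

NOT C AND NOT B AND NOT (E XNOR (E XNOR C))
De Morgan's: NOT(OR of terms) = AND of negations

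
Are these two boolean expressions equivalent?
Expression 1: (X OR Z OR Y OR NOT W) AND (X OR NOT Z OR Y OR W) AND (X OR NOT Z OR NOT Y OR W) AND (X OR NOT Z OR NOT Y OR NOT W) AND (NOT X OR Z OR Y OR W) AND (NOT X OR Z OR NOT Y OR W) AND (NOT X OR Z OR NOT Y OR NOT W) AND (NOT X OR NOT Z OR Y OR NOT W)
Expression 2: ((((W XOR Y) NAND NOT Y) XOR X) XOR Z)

Yes, they are equivalent — the two output columns agree on all 16 assignments:
X | Z | Y | W | Expression 1 | Expression 2
-------------------------------------------
0 | 0 | 0 | 0 | 1 | 1
0 | 0 | 0 | 1 | 0 | 0
0 | 0 | 1 | 0 | 1 | 1
0 | 0 | 1 | 1 | 1 | 1
0 | 1 | 0 | 0 | 0 | 0
0 | 1 | 0 | 1 | 1 | 1
0 | 1 | 1 | 0 | 0 | 0
0 | 1 | 1 | 1 | 0 | 0
1 | 0 | 0 | 0 | 0 | 0
1 | 0 | 0 | 1 | 1 | 1
1 | 0 | 1 | 0 | 0 | 0
1 | 0 | 1 | 1 | 0 | 0
1 | 1 | 0 | 0 | 1 | 1
1 | 1 | 0 | 1 | 0 | 0
1 | 1 | 1 | 0 | 1 | 1
1 | 1 | 1 | 1 | 1 | 1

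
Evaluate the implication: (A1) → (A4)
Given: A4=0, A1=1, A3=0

Antecedent (A1) = 1; consequent (A4) = 0.
1 → 0 = 0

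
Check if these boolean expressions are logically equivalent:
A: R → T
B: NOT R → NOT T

No, Inverse is not equivalent to original (counterexample: R=0, T=1)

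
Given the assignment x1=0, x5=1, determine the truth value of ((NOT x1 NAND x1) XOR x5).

Substituting: ((NOT 0 NAND 0) XOR 1)
= 0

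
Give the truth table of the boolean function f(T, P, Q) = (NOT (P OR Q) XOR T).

T | P | Q | Output
------------------
0 | 0 | 0 | 1
0 | 0 | 1 | 0
0 | 1 | 0 | 0
0 | 1 | 1 | 0
1 | 0 | 0 | 0
1 | 0 | 1 | 1
1 | 1 | 0 | 1
1 | 1 | 1 | 1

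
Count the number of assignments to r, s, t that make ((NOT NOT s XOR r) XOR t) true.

Satisfying assignments: (0,0,1), (0,1,0), (1,0,0), (1,1,1)
Count: 4 out of 8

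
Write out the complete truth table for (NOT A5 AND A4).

A5 | A4 | Output
----------------
0 | 0 | 0
0 | 1 | 1
1 | 0 | 0
1 | 1 | 0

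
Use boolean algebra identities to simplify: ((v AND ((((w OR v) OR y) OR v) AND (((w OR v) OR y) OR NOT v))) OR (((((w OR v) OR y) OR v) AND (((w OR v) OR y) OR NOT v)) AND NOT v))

By distribution ((E AND v) OR (E AND NOT v) = E) then distribution ((E OR v) AND (E OR NOT v) = E):
= ((w OR v) OR y)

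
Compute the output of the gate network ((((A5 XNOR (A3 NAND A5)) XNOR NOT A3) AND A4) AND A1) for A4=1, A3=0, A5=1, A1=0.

Substituting: ((((1 XNOR (0 NAND 1)) XNOR NOT 0) AND 1) AND 0)
= 0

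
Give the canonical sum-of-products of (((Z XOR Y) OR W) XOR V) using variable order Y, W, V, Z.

Σm(1, 2, 4, 5, 8, 11, 12, 13) = (NOT Y AND NOT W AND NOT V AND Z) OR (NOT Y AND NOT W AND V AND NOT Z) OR (NOT Y AND W AND NOT V AND NOT Z) OR (NOT Y AND W AND NOT V AND Z) OR (Y AND NOT W AND NOT V AND NOT Z) OR (Y AND NOT W AND V AND Z) OR (Y AND W AND NOT V AND NOT Z) OR (Y AND W AND NOT V AND Z)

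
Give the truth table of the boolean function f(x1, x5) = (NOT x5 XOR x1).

x1 | x5 | Output
----------------
0 | 0 | 1
0 | 1 | 0
1 | 0 | 0
1 | 1 | 1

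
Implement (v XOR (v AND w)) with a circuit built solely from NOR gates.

((((v NOR ((v NOR v) NOR (w NOR w))) NOR (v NOR ((v NOR v) NOR (w NOR w)))) NOR ((v NOR ((v NOR v) NOR (w NOR w))) NOR (v NOR ((v NOR v) NOR (w NOR w))))) NOR ((((v NOR v) NOR (((v NOR v) NOR (w NOR w)) NOR ((v NOR v) NOR (w NOR w)))) NOR ((v NOR v) NOR (((v NOR v) NOR (w NOR w)) NOR ((v NOR v) NOR (w NOR w))))) NOR (((v NOR v) NOR (((v NOR v) NOR (w NOR w)) NOR ((v NOR v) NOR (w NOR w)))) NOR ((v NOR v) NOR (((v NOR v) NOR (w NOR w)) NOR ((v NOR v) NOR (w NOR w)))))))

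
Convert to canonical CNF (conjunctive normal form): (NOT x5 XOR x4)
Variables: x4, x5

(x4 OR NOT x5) AND (NOT x4 OR x5)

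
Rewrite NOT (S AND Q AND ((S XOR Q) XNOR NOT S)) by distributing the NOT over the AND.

NOT S OR NOT Q OR NOT ((S XOR Q) XNOR NOT S)
De Morgan's: NOT(AND of terms) = OR of negations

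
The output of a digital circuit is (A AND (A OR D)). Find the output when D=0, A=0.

Substituting: (0 AND (0 OR 0))
= 0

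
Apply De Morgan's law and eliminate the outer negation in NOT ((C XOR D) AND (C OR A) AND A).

NOT (C XOR D) OR NOT (C OR A) OR NOT A
De Morgan's: NOT(AND of terms) = OR of negations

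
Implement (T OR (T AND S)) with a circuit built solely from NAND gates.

((T NAND T) NAND (((T NAND S) NAND (T NAND S)) NAND ((T NAND S) NAND (T NAND S))))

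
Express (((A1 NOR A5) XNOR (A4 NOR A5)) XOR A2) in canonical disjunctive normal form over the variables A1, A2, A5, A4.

(NOT A1 AND NOT A2 AND NOT A5 AND NOT A4) OR (NOT A1 AND NOT A2 AND A5 AND NOT A4) OR (NOT A1 AND NOT A2 AND A5 AND A4) OR (NOT A1 AND A2 AND NOT A5 AND A4) OR (A1 AND NOT A2 AND NOT A5 AND A4) OR (A1 AND NOT A2 AND A5 AND NOT A4) OR (A1 AND NOT A2 AND A5 AND A4) OR (A1 AND A2 AND NOT A5 AND NOT A4)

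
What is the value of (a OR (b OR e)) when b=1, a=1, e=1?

Substituting: (1 OR (1 OR 1))
= 1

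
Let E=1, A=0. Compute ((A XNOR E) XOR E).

Substituting: ((0 XNOR 1) XOR 1)
= 1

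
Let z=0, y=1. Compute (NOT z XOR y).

Substituting: (NOT 0 XOR 1)
= 0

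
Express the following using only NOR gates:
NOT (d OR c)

(((d NOR c) NOR (d NOR c)) NOR ((d NOR c) NOR (d NOR c)))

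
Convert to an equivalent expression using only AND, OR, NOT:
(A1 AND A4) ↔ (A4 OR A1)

((A1 AND A4) AND (A4 OR A1)) OR (NOT (A1 AND A4) AND NOT (A4 OR A1))
(Biconditional = both true or both false)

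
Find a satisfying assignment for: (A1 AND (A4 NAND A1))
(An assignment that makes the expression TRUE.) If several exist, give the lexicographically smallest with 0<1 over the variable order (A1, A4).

A1=1, A4=0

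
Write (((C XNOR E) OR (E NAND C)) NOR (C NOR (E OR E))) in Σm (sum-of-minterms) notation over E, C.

Σm() = FALSE (no minterms)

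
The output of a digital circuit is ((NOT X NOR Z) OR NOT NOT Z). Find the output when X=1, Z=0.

Substituting: ((NOT 1 NOR 0) OR NOT NOT 0)
= 1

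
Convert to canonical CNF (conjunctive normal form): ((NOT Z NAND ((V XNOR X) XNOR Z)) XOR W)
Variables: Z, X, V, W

(Z OR X OR V OR NOT W) AND (Z OR X OR NOT V OR W) AND (Z OR NOT X OR V OR W) AND (Z OR NOT X OR NOT V OR NOT W) AND (NOT Z OR X OR V OR NOT W) AND (NOT Z OR X OR NOT V OR NOT W) AND (NOT Z OR NOT X OR V OR NOT W) AND (NOT Z OR NOT X OR NOT V OR NOT W)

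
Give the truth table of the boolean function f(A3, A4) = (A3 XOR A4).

A3 | A4 | Output
----------------
0 | 0 | 0
0 | 1 | 1
1 | 0 | 1
1 | 1 | 0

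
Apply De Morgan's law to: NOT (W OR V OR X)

NOT W AND NOT V AND NOT X
De Morgan's: NOT(OR of terms) = AND of negations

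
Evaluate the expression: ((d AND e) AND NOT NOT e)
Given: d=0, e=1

Substituting: ((0 AND 1) AND NOT NOT 1)
= 0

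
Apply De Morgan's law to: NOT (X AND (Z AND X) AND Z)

NOT X OR NOT (Z AND X) OR NOT Z
De Morgan's: NOT(AND of terms) = OR of negations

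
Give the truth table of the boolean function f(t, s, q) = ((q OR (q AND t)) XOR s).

t | s | q | Output
------------------
0 | 0 | 0 | 0
0 | 0 | 1 | 1
0 | 1 | 0 | 1
0 | 1 | 1 | 0
1 | 0 | 0 | 0
1 | 0 | 1 | 1
1 | 1 | 0 | 1
1 | 1 | 1 | 0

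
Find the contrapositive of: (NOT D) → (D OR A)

Contrapositive: NOT (D OR A) → D
Note: A statement and its contrapositive are logically equivalent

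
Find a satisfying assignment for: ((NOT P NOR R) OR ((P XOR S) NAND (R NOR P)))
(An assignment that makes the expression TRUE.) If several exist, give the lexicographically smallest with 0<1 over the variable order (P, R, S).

P=0, R=0, S=0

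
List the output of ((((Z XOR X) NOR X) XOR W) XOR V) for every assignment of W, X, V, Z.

W | X | V | Z | Output
----------------------
0 | 0 | 0 | 0 | 1
0 | 0 | 0 | 1 | 0
0 | 0 | 1 | 0 | 0
0 | 0 | 1 | 1 | 1
0 | 1 | 0 | 0 | 0
0 | 1 | 0 | 1 | 0
0 | 1 | 1 | 0 | 1
0 | 1 | 1 | 1 | 1
1 | 0 | 0 | 0 | 0
1 | 0 | 0 | 1 | 1
1 | 0 | 1 | 0 | 1
1 | 0 | 1 | 1 | 0
1 | 1 | 0 | 0 | 1
1 | 1 | 0 | 1 | 1
1 | 1 | 1 | 0 | 0
1 | 1 | 1 | 1 | 0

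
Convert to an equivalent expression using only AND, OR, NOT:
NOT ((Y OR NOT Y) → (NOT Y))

(Y OR NOT Y) AND Y
(Negated implication: NOT(A → B) = A AND NOT B)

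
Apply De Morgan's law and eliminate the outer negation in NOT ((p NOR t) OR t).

NOT (p NOR t) AND NOT t
De Morgan's: NOT(OR of terms) = AND of negations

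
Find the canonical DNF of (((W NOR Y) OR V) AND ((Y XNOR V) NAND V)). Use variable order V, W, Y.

(NOT V AND NOT W AND NOT Y) OR (V AND NOT W AND NOT Y) OR (V AND W AND NOT Y)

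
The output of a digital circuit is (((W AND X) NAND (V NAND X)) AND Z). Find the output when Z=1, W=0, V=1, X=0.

Substituting: (((0 AND 0) NAND (1 NAND 0)) AND 1)
= 1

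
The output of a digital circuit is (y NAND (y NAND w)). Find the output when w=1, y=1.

Substituting: (1 NAND (1 NAND 1))
= 1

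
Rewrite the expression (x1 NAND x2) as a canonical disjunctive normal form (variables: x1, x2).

(NOT x1 AND NOT x2) OR (NOT x1 AND x2) OR (x1 AND NOT x2)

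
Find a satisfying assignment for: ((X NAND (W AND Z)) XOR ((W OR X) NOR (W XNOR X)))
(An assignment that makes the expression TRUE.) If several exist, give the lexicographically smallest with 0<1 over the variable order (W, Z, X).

W=0, Z=0, X=0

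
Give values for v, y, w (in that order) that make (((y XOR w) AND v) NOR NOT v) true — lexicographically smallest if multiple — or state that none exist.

v=1, y=0, w=0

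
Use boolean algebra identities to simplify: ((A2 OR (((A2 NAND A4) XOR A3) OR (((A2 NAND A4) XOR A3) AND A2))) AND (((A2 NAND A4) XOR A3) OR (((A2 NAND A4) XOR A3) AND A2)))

By absorption (E AND (E OR v) = E) then absorption (E OR (E AND v) = E):
= ((A2 NAND A4) XOR A3)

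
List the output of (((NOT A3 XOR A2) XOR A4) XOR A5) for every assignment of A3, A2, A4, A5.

A3 | A2 | A4 | A5 | Output
--------------------------
0 | 0 | 0 | 0 | 1
0 | 0 | 0 | 1 | 0
0 | 0 | 1 | 0 | 0
0 | 0 | 1 | 1 | 1
0 | 1 | 0 | 0 | 0
0 | 1 | 0 | 1 | 1
0 | 1 | 1 | 0 | 1
0 | 1 | 1 | 1 | 0
1 | 0 | 0 | 0 | 0
1 | 0 | 0 | 1 | 1
1 | 0 | 1 | 0 | 1
1 | 0 | 1 | 1 | 0
1 | 1 | 0 | 0 | 1
1 | 1 | 0 | 1 | 0
1 | 1 | 1 | 0 | 0
1 | 1 | 1 | 1 | 1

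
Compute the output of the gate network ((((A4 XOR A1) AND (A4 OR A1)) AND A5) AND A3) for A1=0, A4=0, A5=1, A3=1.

Substituting: ((((0 XOR 0) AND (0 OR 0)) AND 1) AND 1)
= 0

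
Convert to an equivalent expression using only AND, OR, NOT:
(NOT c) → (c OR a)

c OR (c OR a)
(Implication elimination: A → B = NOT A OR B)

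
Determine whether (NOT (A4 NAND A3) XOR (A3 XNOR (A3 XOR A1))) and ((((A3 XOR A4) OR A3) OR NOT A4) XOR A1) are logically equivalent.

No. Counterexample: with A4=1, A1=0, A3=1, Expression 1 = 0 but Expression 2 = 1.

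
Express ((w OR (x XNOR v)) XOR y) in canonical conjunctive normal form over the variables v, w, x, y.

(v OR w OR x OR NOT y) AND (v OR w OR NOT x OR y) AND (v OR NOT w OR x OR NOT y) AND (v OR NOT w OR NOT x OR NOT y) AND (NOT v OR w OR x OR y) AND (NOT v OR w OR NOT x OR NOT y) AND (NOT v OR NOT w OR x OR NOT y) AND (NOT v OR NOT w OR NOT x OR NOT y)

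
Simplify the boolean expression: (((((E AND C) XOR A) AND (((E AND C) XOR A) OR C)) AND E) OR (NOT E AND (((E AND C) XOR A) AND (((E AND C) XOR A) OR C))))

By distribution ((E AND v) OR (E AND NOT v) = E) then absorption (E AND (E OR v) = E):
= ((E AND C) XOR A)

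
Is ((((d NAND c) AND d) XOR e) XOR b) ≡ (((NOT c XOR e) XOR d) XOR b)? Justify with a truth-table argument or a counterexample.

No. Counterexample: with c=0, e=0, d=0, b=0, Expression 1 = 0 but Expression 2 = 1.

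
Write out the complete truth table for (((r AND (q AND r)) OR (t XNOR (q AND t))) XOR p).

t | p | r | q | Output
----------------------
0 | 0 | 0 | 0 | 1
0 | 0 | 0 | 1 | 1
0 | 0 | 1 | 0 | 1
0 | 0 | 1 | 1 | 1
0 | 1 | 0 | 0 | 0
0 | 1 | 0 | 1 | 0
0 | 1 | 1 | 0 | 0
0 | 1 | 1 | 1 | 0
1 | 0 | 0 | 0 | 0
1 | 0 | 0 | 1 | 1
1 | 0 | 1 | 0 | 0
1 | 0 | 1 | 1 | 1
1 | 1 | 0 | 0 | 1
1 | 1 | 0 | 1 | 0
1 | 1 | 1 | 0 | 1
1 | 1 | 1 | 1 | 0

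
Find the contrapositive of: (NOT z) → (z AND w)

Contrapositive: NOT (z AND w) → z
Note: A statement and its contrapositive are logically equivalent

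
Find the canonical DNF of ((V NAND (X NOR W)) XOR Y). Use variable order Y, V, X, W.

(NOT Y AND NOT V AND NOT X AND NOT W) OR (NOT Y AND NOT V AND NOT X AND W) OR (NOT Y AND NOT V AND X AND NOT W) OR (NOT Y AND NOT V AND X AND W) OR (NOT Y AND V AND NOT X AND W) OR (NOT Y AND V AND X AND NOT W) OR (NOT Y AND V AND X AND W) OR (Y AND V AND NOT X AND NOT W)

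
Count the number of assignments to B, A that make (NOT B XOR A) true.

Satisfying assignments: (0,0), (1,1)
Count: 2 out of 4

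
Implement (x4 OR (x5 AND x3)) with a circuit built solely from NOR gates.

((x4 NOR ((x5 NOR x5) NOR (x3 NOR x3))) NOR (x4 NOR ((x5 NOR x5) NOR (x3 NOR x3))))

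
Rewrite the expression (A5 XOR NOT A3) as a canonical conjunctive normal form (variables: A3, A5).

(A3 OR NOT A5) AND (NOT A3 OR A5)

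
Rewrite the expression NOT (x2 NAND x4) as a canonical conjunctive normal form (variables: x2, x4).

(x2 OR x4) AND (x2 OR NOT x4) AND (NOT x2 OR x4)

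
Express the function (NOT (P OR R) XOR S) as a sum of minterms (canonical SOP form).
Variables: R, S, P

Σm(0, 3, 6, 7) = (NOT R AND NOT S AND NOT P) OR (NOT R AND S AND P) OR (R AND S AND NOT P) OR (R AND S AND P)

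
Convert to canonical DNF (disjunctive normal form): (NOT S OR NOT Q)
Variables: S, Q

(NOT S AND NOT Q) OR (NOT S AND Q) OR (S AND NOT Q)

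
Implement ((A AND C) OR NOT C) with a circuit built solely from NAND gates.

((((A NAND C) NAND (A NAND C)) NAND ((A NAND C) NAND (A NAND C))) NAND ((C NAND C) NAND (C NAND C)))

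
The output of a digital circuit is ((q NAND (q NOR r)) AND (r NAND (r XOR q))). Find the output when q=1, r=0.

Substituting: ((1 NAND (1 NOR 0)) AND (0 NAND (0 XOR 1)))
= 1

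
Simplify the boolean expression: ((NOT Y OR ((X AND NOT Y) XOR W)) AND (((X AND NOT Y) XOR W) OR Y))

By distribution ((E OR v) AND (E OR NOT v) = E):
= ((X AND NOT Y) XOR W)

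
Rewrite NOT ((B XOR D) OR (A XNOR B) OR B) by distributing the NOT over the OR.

NOT (B XOR D) AND NOT (A XNOR B) AND NOT B
De Morgan's: NOT(OR of terms) = AND of negations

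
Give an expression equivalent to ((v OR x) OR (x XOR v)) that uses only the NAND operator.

((((v NAND v) NAND (x NAND x)) NAND ((v NAND v) NAND (x NAND x))) NAND (((x NAND (x NAND v)) NAND (v NAND (x NAND v))) NAND ((x NAND (x NAND v)) NAND (v NAND (x NAND v)))))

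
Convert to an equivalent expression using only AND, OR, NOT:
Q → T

NOT Q OR T
(Implication elimination: A → B = NOT A OR B)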